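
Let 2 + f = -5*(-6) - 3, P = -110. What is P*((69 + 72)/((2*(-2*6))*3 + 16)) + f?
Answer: 8455/28 ≈ 301.96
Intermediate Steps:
f = 25 (f = -2 + (-5*(-6) - 3) = -2 + (30 - 3) = -2 + 27 = 25)
P*((69 + 72)/((2*(-2*6))*3 + 16)) + f = -110*(69 + 72)/((2*(-2*6))*3 + 16) + 25 = -15510/((2*(-12))*3 + 16) + 25 = -15510/(-24*3 + 16) + 25 = -15510/(-72 + 16) + 25 = -15510/(-56) + 25 = -15510*(-1)/56 + 25 = -110*(-141/56) + 25 = 7755/28 + 25 = 8455/28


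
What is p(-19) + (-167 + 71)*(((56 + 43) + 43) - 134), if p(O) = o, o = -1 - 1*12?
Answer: -781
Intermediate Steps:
o = -13 (o = -1 - 12 = -13)
p(O) = -13
p(-19) + (-167 + 71)*(((56 + 43) + 43) - 134) = -13 + (-167 + 71)*(((56 + 43) + 43) - 134) = -13 - 96*((99 + 43) - 134) = -13 - 96*(142 - 134) = -13 - 96*8 = -13 - 768 = -781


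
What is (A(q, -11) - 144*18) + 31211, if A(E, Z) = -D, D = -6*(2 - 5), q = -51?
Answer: 28601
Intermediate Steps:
D = 18 (D = -6*(-3) = 18)
A(E, Z) = -18 (A(E, Z) = -1*18 = -18)
(A(q, -11) - 144*18) + 31211 = (-18 - 144*18) + 31211 = (-18 - 2592) + 31211 = -2610 + 31211 = 28601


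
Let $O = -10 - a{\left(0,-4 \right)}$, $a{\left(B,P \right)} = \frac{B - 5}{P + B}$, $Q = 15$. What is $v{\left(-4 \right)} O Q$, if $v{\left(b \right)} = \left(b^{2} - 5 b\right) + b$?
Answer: $-5400$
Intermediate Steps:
$v{\left(b \right)} = b^{2} - 4 b$
$a{\left(B,P \right)} = \frac{-5 + B}{B + P}$
$O = - \frac{45}{4}$ ($O = -10 - \frac{-5 + 0}{0 - 4} = -10 - \frac{1}{-4} \left(-5\right) = -10 - \left(- \frac{1}{4}\right) \left(-5\right) = -10 - \frac{5}{4} = - \frac{45}{4} \approx -11.25$)
$v{\left(-4 \right)} O Q = - 4 \left(-4 - 4\right) \left(- \frac{45}{4}\right) 15 = \left(-4\right) \left(-8\right) \left(- \frac{45}{4}\right) 15 = 32 \left(- \frac{45}{4}\right) 15 = \left(-360\right) 15 = -5400$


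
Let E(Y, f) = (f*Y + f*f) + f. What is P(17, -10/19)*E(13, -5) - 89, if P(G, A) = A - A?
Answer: -89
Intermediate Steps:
E(Y, f) = f + f² + Y*f (E(Y, f) = (Y*f + f²) + f = (f² + Y*f) + f = f + f² + Y*f)
P(G, A) = 0
P(17, -10/19)*E(13, -5) - 89 = 0*(-5*(1 + 13 - 5)) - 89 = 0*(-5*9) - 89 = 0*(-45) - 89 = 0 - 89 = -89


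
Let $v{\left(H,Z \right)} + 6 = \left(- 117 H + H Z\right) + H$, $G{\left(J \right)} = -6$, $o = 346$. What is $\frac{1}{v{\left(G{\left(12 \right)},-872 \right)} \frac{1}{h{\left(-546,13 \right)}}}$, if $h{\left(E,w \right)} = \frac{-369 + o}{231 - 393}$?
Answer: $\frac{23}{959364} \approx 2.3974 \cdot 10^{-5}$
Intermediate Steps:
$h{\left(E,w \right)} = \frac{23}{162}$ ($h{\left(E,w \right)} = \frac{-369 + 346}{231 - 393} = - \frac{23}{-162} = \left(-23\right) \left(- \frac{1}{162}\right) = \frac{23}{162}$)
$v{\left(H,Z \right)} = -6 - 116 H + H Z$ ($v{\left(H,Z \right)} = -6 + \left(\left(- 117 H + H Z\right) + H\right) = -6 + \left(- 116 H + H Z\right) = -6 - 116 H + H Z$)
$\frac{1}{v{\left(G{\left(12 \right)},-872 \right)} \frac{1}{h{\left(-546,13 \right)}}} = \frac{1}{\left(-6 - -696 - -5232\right) \frac{1}{\frac{23}{162}}} = \frac{1}{\left(-6 + 696 + 5232\right) \frac{162}{23}} = \frac{1}{5922 \cdot \frac{162}{23}} = \frac{1}{\frac{959364}{23}} = \frac{23}{959364}$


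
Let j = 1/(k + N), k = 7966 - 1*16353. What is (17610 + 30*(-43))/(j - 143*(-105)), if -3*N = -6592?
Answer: 1485520/1366733 ≈ 1.0869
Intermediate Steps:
k = -8387 (k = 7966 - 16353 = -8387)
N = 6592/3 (N = -⅓*(-6592) = 6592/3 ≈ 2197.3)
j = -3/18569 (j = 1/(-8387 + 6592/3) = 1/(-18569/3) = -3/18569 ≈ -0.00016156)
(17610 + 30*(-43))/(j - 143*(-105)) = (17610 + 30*(-43))/(-3/18569 - 143*(-105)) = (17610 - 1290)/(-3/18569 + 15015) = 16320/(278813532/18569) = 16320*(18569/278813532) = 1485520/1366733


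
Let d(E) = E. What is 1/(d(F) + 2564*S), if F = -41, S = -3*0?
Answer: -1/41 ≈ -0.024390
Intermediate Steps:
S = 0
1/(d(F) + 2564*S) = 1/(-41 + 2564*0) = 1/(-41 + 0) = 1/(-41) = -1/41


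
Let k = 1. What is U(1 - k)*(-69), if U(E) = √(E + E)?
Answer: 0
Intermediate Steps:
U(E) = √2*√E (U(E) = √(2*E) = √2*√E)
U(1 - k)*(-69) = (√2*√(1 - 1*1))*(-69) = (√2*√(1 - 1))*(-69) = (√2*√0)*(-69) = (√2*0)*(-69) = 0*(-69) = 0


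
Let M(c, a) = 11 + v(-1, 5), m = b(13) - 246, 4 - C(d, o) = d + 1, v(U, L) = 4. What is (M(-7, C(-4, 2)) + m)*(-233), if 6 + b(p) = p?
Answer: 52192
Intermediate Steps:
b(p) = -6 + p
C(d, o) = 3 - d (C(d, o) = 4 - (d + 1) = 4 - (1 + d) = 4 + (-1 - d) = 3 - d)
m = -239 (m = (-6 + 13) - 246 = 7 - 246 = -239)
M(c, a) = 15 (M(c, a) = 11 + 4 = 15)
(M(-7, C(-4, 2)) + m)*(-233) = (15 - 239)*(-233) = -224*(-233) = 52192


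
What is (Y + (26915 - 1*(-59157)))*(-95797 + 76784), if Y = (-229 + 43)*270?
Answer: -681654076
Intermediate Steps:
Y = -50220 (Y = -186*270 = -50220)
(Y + (26915 - 1*(-59157)))*(-95797 + 76784) = (-50220 + (26915 - 1*(-59157)))*(-95797 + 76784) = (-50220 + (26915 + 59157))*(-19013) = (-50220 + 86072)*(-19013) = 35852*(-19013) = -681654076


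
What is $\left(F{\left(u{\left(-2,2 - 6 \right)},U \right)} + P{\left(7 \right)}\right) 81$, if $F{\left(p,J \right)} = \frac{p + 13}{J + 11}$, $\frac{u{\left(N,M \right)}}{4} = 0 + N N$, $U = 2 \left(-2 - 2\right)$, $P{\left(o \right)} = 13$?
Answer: $1836$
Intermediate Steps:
$U = -8$ ($U = 2 \left(-4\right) = -8$)
$u{\left(N,M \right)} = 4 N^{2}$ ($u{\left(N,M \right)} = 4 \left(0 + N N\right) = 4 \left(0 + N^{2}\right) = 4 N^{2}$)
$F{\left(p,J \right)} = \frac{13 + p}{11 + J}$
$\left(F{\left(u{\left(-2,2 - 6 \right)},U \right)} + P{\left(7 \right)}\right) 81 = \left(\frac{13 + 4 \left(-2\right)^{2}}{11 - 8} + 13\right) 81 = \left(\frac{13 + 4 \cdot 4}{3} + 13\right) 81 = \left(\frac{13 + 16}{3} + 13\right) 81 = \left(\frac{1}{3} \cdot 29 + 13\right) 81 = \left(\frac{29}{3} + 13\right) 81 = \frac{68}{3} \cdot 81 = 1836$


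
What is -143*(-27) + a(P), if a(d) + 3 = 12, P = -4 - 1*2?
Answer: 3870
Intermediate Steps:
P = -6 (P = -4 - 2 = -6)
a(d) = 9 (a(d) = -3 + 12 = 9)
-143*(-27) + a(P) = -143*(-27) + 9 = 3861 + 9 = 3870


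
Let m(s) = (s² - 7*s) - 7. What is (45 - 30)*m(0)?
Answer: -105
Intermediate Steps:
m(s) = -7 + s² - 7*s
(45 - 30)*m(0) = (45 - 30)*(-7 + 0² - 7*0) = 15*(-7 + 0 + 0) = 15*(-7) = -105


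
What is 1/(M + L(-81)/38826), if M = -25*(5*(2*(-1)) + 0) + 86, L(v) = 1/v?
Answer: 3144906/1056688415 ≈ 0.0029762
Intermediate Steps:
M = 336 (M = -25*(5*(-2) + 0) + 86 = -25*(-10 + 0) + 86 = -25*(-10) + 86 = 250 + 86 = 336)
1/(M + L(-81)/38826) = 1/(336 + 1/(-81*38826)) = 1/(336 - 1/81*1/38826) = 1/(336 - 1/3144906) = 1/(1056688415/3144906) = 3144906/1056688415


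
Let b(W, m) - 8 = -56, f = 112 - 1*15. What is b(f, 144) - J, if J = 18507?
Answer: -18555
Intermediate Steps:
f = 97 (f = 112 - 15 = 97)
b(W, m) = -48 (b(W, m) = 8 - 56 = -48)
b(f, 144) - J = -48 - 1*18507 = -48 - 18507 = -18555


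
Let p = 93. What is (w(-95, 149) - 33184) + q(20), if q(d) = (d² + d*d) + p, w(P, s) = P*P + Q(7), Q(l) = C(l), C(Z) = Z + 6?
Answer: -23253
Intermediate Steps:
C(Z) = 6 + Z
Q(l) = 6 + l
w(P, s) = 13 + P² (w(P, s) = P*P + (6 + 7) = P² + 13 = 13 + P²)
q(d) = 93 + 2*d² (q(d) = (d² + d*d) + 93 = (d² + d²) + 93 = 2*d² + 93 = 93 + 2*d²)
(w(-95, 149) - 33184) + q(20) = ((13 + (-95)²) - 33184) + (93 + 2*20²) = ((13 + 9025) - 33184) + (93 + 2*400) = (9038 - 33184) + (93 + 800) = -24146 + 893 = -23253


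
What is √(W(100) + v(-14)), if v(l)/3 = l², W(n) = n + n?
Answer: 2*√197 ≈ 28.071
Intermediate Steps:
W(n) = 2*n
v(l) = 3*l²
√(W(100) + v(-14)) = √(2*100 + 3*(-14)²) = √(200 + 3*196) = √(200 + 588) = √788 = 2*√197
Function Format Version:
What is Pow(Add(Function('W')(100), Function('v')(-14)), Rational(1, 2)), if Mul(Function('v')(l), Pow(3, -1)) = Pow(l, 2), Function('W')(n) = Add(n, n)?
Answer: Mul(2, Pow(197, Rational(1, 2))) ≈ 28.071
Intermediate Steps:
Function('W')(n) = Mul(2, n)
Function('v')(l) = Mul(3, Pow(l, 2))
Pow(Add(Function('W')(100), Function('v')(-14)), Rational(1, 2)) = Pow(Add(Mul(2, 100), Mul(3, Pow(-14, 2))), Rational(1, 2)) = Pow(Add(200, Mul(3, 196)), Rational(1, 2)) = Pow(Add(200, 588), Rational(1, 2)) = Pow(788, Rational(1, 2)) = Mul(2, Pow(197, Rational(1, 2)))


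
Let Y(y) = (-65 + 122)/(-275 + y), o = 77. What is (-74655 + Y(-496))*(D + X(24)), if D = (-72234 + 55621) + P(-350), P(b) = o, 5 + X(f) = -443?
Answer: 325861036336/257 ≈ 1.2679e+9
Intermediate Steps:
X(f) = -448 (X(f) = -5 - 443 = -448)
P(b) = 77
Y(y) = 57/(-275 + y)
D = -16536 (D = (-72234 + 55621) + 77 = -16613 + 77 = -16536)
(-74655 + Y(-496))*(D + X(24)) = (-74655 + 57/(-275 - 496))*(-16536 - 448) = (-74655 + 57/(-771))*(-16984) = (-74655 + 57*(-1/771))*(-16984) = (-74655 - 19/257)*(-16984) = -19186354/257*(-16984) = 325861036336/257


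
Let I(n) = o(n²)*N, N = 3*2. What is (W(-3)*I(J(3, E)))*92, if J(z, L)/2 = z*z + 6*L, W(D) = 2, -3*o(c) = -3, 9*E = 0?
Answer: 1104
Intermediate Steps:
E = 0 (E = (⅑)*0 = 0)
o(c) = 1 (o(c) = -⅓*(-3) = 1)
J(z, L) = 2*z² + 12*L (J(z, L) = 2*(z*z + 6*L) = 2*(z² + 6*L) = 2*z² + 12*L)
N = 6
I(n) = 6 (I(n) = 1*6 = 6)
(W(-3)*I(J(3, E)))*92 = (2*6)*92 = 12*92 = 1104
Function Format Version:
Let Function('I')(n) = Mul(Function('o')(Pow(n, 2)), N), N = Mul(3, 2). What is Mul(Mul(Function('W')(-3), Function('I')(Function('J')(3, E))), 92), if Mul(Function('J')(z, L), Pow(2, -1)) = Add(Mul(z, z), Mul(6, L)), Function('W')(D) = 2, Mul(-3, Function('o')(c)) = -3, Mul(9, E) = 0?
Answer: 1104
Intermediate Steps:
E = 0 (E = Mul(Rational(1, 9), 0) = 0)
Function('o')(c) = 1 (Function('o')(c) = Mul(Rational(-1, 3), -3) = 1)
Function('J')(z, L) = Add(Mul(2, Pow(z, 2)), Mul(12, L)) (Function('J')(z, L) = Mul(2, Add(Mul(z, z), Mul(6, L))) = Mul(2, Add(Pow(z, 2), Mul(6, L))) = Add(Mul(2, Pow(z, 2)), Mul(12, L)))
N = 6
Function('I')(n) = 6 (Function('I')(n) = Mul(1, 6) = 6)
Mul(Mul(Function('W')(-3), Function('I')(Function('J')(3, E))), 92) = Mul(Mul(2, 6), 92) = Mul(12, 92) = 1104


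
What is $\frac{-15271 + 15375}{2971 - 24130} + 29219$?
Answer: $\frac{618244717}{21159} \approx 29219.0$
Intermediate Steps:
$\frac{-15271 + 15375}{2971 - 24130} + 29219 = \frac{104}{-21159} + 29219 = 104 \left(- \frac{1}{21159}\right) + 29219 = - \frac{104}{21159} + 29219 = \frac{618244717}{21159}$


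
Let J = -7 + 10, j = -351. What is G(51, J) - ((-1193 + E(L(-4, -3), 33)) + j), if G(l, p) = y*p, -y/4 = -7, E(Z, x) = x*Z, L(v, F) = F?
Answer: 1727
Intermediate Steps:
E(Z, x) = Z*x
y = 28 (y = -4*(-7) = 28)
J = 3
G(l, p) = 28*p
G(51, J) - ((-1193 + E(L(-4, -3), 33)) + j) = 28*3 - ((-1193 - 3*33) - 351) = 84 - ((-1193 - 99) - 351) = 84 - (-1292 - 351) = 84 - 1*(-1643) = 84 + 1643 = 1727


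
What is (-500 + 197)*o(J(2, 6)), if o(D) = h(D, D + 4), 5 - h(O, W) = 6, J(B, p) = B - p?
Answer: 303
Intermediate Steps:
h(O, W) = -1 (h(O, W) = 5 - 1*6 = 5 - 6 = -1)
o(D) = -1
(-500 + 197)*o(J(2, 6)) = (-500 + 197)*(-1) = -303*(-1) = 303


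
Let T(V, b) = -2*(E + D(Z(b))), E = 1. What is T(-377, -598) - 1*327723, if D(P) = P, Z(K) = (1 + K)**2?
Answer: -1040543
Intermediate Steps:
T(V, b) = -2 - 2*(1 + b)**2 (T(V, b) = -2*(1 + (1 + b)**2) = -2 - 2*(1 + b)**2)
T(-377, -598) - 1*327723 = (-2 - 2*(1 - 598)**2) - 1*327723 = (-2 - 2*(-597)**2) - 327723 = (-2 - 2*356409) - 327723 = (-2 - 712818) - 327723 = -712820 - 327723 = -1040543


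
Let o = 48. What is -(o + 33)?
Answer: -81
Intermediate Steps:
-(o + 33) = -(48 + 33) = -1*81 = -81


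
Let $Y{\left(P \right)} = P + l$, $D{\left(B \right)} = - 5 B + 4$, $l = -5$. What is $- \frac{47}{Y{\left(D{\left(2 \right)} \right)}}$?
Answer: $\frac{47}{11} \approx 4.2727$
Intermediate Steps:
$D{\left(B \right)} = 4 - 5 B$
$Y{\left(P \right)} = -5 + P$ ($Y{\left(P \right)} = P - 5 = -5 + P$)
$- \frac{47}{Y{\left(D{\left(2 \right)} \right)}} = - \frac{47}{-5 + \left(4 - 10\right)} = - \frac{47}{-5 - 6} = - \frac{47}{-11} = \left(-47\right) \left(- \frac{1}{11}\right) = \frac{47}{11}$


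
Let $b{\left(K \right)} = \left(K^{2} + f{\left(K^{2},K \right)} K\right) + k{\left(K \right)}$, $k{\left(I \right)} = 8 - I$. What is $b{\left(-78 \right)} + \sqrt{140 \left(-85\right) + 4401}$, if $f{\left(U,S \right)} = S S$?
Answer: $-468382 + i \sqrt{7499} \approx -4.6838 \cdot 10^{5} + 86.597 i$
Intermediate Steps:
$f{\left(U,S \right)} = S^{2}$
$b{\left(K \right)} = 8 + K^{2} + K^{3} - K$ ($b{\left(K \right)} = \left(K^{2} + K^{2} K\right) - \left(-8 + K\right) = \left(K^{2} + K^{3}\right) - \left(-8 + K\right) = 8 + K^{2} + K^{3} - K$)
$b{\left(-78 \right)} + \sqrt{140 \left(-85\right) + 4401} = \left(8 + \left(-78\right)^{2} + \left(-78\right)^{3} - -78\right) + \sqrt{140 \left(-85\right) + 4401} = \left(8 + 6084 - 474552 + 78\right) + \sqrt{-11900 + 4401} = -468382 + \sqrt{-7499} = -468382 + i \sqrt{7499}$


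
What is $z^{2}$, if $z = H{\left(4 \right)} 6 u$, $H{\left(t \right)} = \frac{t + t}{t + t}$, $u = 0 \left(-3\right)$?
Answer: $0$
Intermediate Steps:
$u = 0$
$H{\left(t \right)} = 1$ ($H{\left(t \right)} = \frac{2 t}{2 t} = 2 t \frac{1}{2 t} = 1$)
$z = 0$ ($z = 1 \cdot 6 \cdot 0 = 6 \cdot 0 = 0$)
$z^{2} = 0^{2} = 0$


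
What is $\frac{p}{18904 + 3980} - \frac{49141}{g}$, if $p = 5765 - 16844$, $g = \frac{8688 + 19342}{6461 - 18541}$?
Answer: $\frac{452805486505}{21381284} \approx 21178.0$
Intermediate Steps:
$g = - \frac{2803}{1208}$ ($g = \frac{28030}{-12080} = 28030 \left(- \frac{1}{12080}\right) = - \frac{2803}{1208} \approx -2.3204$)
$p = -11079$
$\frac{p}{18904 + 3980} - \frac{49141}{g} = - \frac{11079}{18904 + 3980} - \frac{49141}{- \frac{2803}{1208}} = - \frac{11079}{22884} - - \frac{59362328}{2803} = \left(-11079\right) \frac{1}{22884} + \frac{59362328}{2803} = - \frac{3693}{7628} + \frac{59362328}{2803} = \frac{452805486505}{21381284}$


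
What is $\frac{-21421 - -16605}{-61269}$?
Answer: $\frac{4816}{61269} \approx 0.078604$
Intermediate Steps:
$\frac{-21421 - -16605}{-61269} = \left(-21421 + 16605\right) \left(- \frac{1}{61269}\right) = \left(-4816\right) \left(- \frac{1}{61269}\right) = \frac{4816}{61269}$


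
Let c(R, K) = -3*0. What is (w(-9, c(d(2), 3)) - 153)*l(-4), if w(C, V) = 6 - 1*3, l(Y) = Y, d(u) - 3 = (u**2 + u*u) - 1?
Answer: 600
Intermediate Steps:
d(u) = 2 + 2*u**2 (d(u) = 3 + ((u**2 + u*u) - 1) = 3 + ((u**2 + u**2) - 1) = 3 + (2*u**2 - 1) = 3 + (-1 + 2*u**2) = 2 + 2*u**2)
c(R, K) = 0
w(C, V) = 3 (w(C, V) = 6 - 3 = 3)
(w(-9, c(d(2), 3)) - 153)*l(-4) = (3 - 153)*(-4) = -150*(-4) = 600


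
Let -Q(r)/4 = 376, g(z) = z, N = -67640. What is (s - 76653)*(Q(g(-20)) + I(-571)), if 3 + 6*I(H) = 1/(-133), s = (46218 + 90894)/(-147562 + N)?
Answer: 1650415405256888/14310933 ≈ 1.1533e+8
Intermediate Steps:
s = -22852/35867 (s = (46218 + 90894)/(-147562 - 67640) = 137112/(-215202) = 137112*(-1/215202) = -22852/35867 ≈ -0.63713)
I(H) = -200/399 (I(H) = -½ + (⅙)/(-133) = -½ + (⅙)*(-1/133) = -½ - 1/798 = -200/399)
Q(r) = -1504 (Q(r) = -4*376 = -1504)
(s - 76653)*(Q(g(-20)) + I(-571)) = (-22852/35867 - 76653)*(-1504 - 200/399) = -2749336003/35867*(-600296/399) = 1650415405256888/14310933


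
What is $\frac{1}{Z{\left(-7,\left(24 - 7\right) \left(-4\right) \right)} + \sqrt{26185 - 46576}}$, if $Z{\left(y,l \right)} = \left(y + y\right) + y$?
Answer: $- \frac{1}{992} - \frac{i \sqrt{20391}}{20832} \approx -0.0010081 - 0.0068547 i$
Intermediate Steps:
$Z{\left(y,l \right)} = 3 y$ ($Z{\left(y,l \right)} = 2 y + y = 3 y$)
$\frac{1}{Z{\left(-7,\left(24 - 7\right) \left(-4\right) \right)} + \sqrt{26185 - 46576}} = \frac{1}{3 \left(-7\right) + \sqrt{26185 - 46576}} = \frac{1}{-21 + \sqrt{-20391}} = \frac{1}{-21 + i \sqrt{20391}}$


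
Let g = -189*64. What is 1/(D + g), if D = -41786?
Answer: -1/53882 ≈ -1.8559e-5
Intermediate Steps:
g = -12096
1/(D + g) = 1/(-41786 - 12096) = 1/(-53882) = -1/53882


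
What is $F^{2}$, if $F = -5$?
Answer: $25$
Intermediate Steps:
$F^{2} = \left(-5\right)^{2} = 25$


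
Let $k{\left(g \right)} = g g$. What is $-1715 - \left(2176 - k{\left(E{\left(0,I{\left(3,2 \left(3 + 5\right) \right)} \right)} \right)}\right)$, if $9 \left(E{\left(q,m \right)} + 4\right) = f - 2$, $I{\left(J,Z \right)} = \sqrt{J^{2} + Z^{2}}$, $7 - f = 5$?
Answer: $-3875$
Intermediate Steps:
$f = 2$ ($f = 7 - 5 = 2$)
$E{\left(q,m \right)} = -4$ ($E{\left(q,m \right)} = -4 + \frac{2 - 2}{9} = -4 + \frac{1}{9} \cdot 0 = -4 + 0 = -4$)
$k{\left(g \right)} = g^{2}$
$-1715 - \left(2176 - k{\left(E{\left(0,I{\left(3,2 \left(3 + 5\right) \right)} \right)} \right)}\right) = -1715 - \left(2176 - \left(-4\right)^{2}\right) = -1715 - \left(2176 - 16\right) = -1715 - 2160 = -3875$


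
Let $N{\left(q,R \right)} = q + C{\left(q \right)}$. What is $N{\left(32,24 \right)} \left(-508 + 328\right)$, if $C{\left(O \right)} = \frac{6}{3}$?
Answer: $-6120$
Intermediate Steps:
$C{\left(O \right)} = 2$ ($C{\left(O \right)} = 6 \cdot \frac{1}{3} = 2$)
$N{\left(q,R \right)} = 2 + q$ ($N{\left(q,R \right)} = q + 2 = 2 + q$)
$N{\left(32,24 \right)} \left(-508 + 328\right) = \left(2 + 32\right) \left(-508 + 328\right) = 34 \left(-180\right) = -6120$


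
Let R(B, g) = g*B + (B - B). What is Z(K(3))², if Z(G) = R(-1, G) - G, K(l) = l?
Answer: 36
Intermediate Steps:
R(B, g) = B*g (R(B, g) = B*g + 0 = B*g)
Z(G) = -2*G (Z(G) = -G - G = -2*G)
Z(K(3))² = (-2*3)² = (-6)² = 36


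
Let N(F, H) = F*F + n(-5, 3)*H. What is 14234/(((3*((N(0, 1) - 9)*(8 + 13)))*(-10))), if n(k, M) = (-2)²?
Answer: 7117/1575 ≈ 4.5187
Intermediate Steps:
n(k, M) = 4
N(F, H) = F² + 4*H (N(F, H) = F*F + 4*H = F² + 4*H)
14234/(((3*((N(0, 1) - 9)*(8 + 13)))*(-10))) = 14234/(((3*(((0² + 4*1) - 9)*(8 + 13)))*(-10))) = 14234/(((3*(((0 + 4) - 9)*21))*(-10))) = 14234/(((3*((4 - 9)*21))*(-10))) = 14234/(((3*(-5*21))*(-10))) = 14234/(((3*(-105))*(-10))) = 14234/((-315*(-10))) = 14234/3150 = 14234*(1/3150) = 7117/1575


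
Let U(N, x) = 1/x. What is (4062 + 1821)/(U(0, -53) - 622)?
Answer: -2809/297 ≈ -9.4579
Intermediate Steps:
(4062 + 1821)/(U(0, -53) - 622) = (4062 + 1821)/(1/(-53) - 622) = 5883/(-1/53 - 622) = 5883/(-32967/53) = 5883*(-53/32967) = -2809/297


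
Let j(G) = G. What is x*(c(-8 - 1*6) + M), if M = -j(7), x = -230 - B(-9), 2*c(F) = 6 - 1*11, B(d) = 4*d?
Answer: 1843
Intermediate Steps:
c(F) = -5/2 (c(F) = (6 - 1*11)/2 = (6 - 11)/2 = (½)*(-5) = -5/2)
x = -194 (x = -230 - 4*(-9) = -230 - 1*(-36) = -230 + 36 = -194)
M = -7 (M = -1*7 = -7)
x*(c(-8 - 1*6) + M) = -194*(-5/2 - 7) = -194*(-19/2) = 1843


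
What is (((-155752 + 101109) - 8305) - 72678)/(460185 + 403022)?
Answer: -135626/863207 ≈ -0.15712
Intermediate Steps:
(((-155752 + 101109) - 8305) - 72678)/(460185 + 403022) = ((-54643 - 8305) - 72678)/863207 = (-62948 - 72678)*(1/863207) = -135626*1/863207 = -135626/863207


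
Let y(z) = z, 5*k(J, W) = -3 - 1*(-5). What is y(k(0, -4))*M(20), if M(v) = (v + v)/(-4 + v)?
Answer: 1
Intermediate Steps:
k(J, W) = ⅖ (k(J, W) = (-3 - 1*(-5))/5 = (-3 + 5)/5 = (⅕)*2 = ⅖)
M(v) = 2*v/(-4 + v) (M(v) = (2*v)/(-4 + v) = 2*v/(-4 + v))
y(k(0, -4))*M(20) = 2*(2*20/(-4 + 20))/5 = 2*(2*20/16)/5 = 2*(2*20*(1/16))/5 = (⅖)*(5/2) = 1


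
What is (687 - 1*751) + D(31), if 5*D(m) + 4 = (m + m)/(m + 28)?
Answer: -19054/295 ≈ -64.590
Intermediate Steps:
D(m) = -4/5 + 2*m/(5*(28 + m)) (D(m) = -4/5 + ((m + m)/(m + 28))/5 = -4/5 + ((2*m)/(28 + m))/5 = -4/5 + (2*m/(28 + m))/5 = -4/5 + 2*m/(5*(28 + m)))
(687 - 1*751) + D(31) = (687 - 1*751) + 2*(-56 - 1*31)/(5*(28 + 31)) = (687 - 751) + (2/5)*(-56 - 31)/59 = -64 + (2/5)*(1/59)*(-87) = -64 - 174/295 = -19054/295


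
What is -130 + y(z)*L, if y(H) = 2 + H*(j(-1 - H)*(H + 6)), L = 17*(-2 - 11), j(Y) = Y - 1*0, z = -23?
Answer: -1901614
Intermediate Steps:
j(Y) = Y (j(Y) = Y + 0 = Y)
L = -221 (L = 17*(-13) = -221)
y(H) = 2 + H*(-1 - H)*(6 + H) (y(H) = 2 + H*((-1 - H)*(H + 6)) = 2 + H*((-1 - H)*(6 + H)) = 2 + H*(-1 - H)*(6 + H))
-130 + y(z)*L = -130 + (2 - 1*(-23)**3 - 7*(-23)**2 - 6*(-23))*(-221) = -130 + (2 - 1*(-12167) - 7*529 + 138)*(-221) = -130 + (2 + 12167 - 3703 + 138)*(-221) = -130 + 8604*(-221) = -130 - 1901484 = -1901614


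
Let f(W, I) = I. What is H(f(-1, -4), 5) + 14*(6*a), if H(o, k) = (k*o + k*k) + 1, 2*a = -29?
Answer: -1212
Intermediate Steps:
a = -29/2 (a = (½)*(-29) = -29/2 ≈ -14.500)
H(o, k) = 1 + k² + k*o (H(o, k) = (k*o + k²) + 1 = (k² + k*o) + 1 = 1 + k² + k*o)
H(f(-1, -4), 5) + 14*(6*a) = (1 + 5² + 5*(-4)) + 14*(6*(-29/2)) = (1 + 25 - 20) + 14*(-87) = 6 - 1218 = -1212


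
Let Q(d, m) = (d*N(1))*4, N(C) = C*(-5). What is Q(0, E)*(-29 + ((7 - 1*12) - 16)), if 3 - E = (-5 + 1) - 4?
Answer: 0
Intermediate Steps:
N(C) = -5*C
E = 11 (E = 3 - ((-5 + 1) - 4) = 3 - (-4 - 4) = 3 - 1*(-8) = 3 + 8 = 11)
Q(d, m) = -20*d (Q(d, m) = (d*(-5*1))*4 = (d*(-5))*4 = -5*d*4 = -20*d)
Q(0, E)*(-29 + ((7 - 1*12) - 16)) = (-20*0)*(-29 + ((7 - 1*12) - 16)) = 0*(-29 + ((7 - 12) - 16)) = 0*(-29 + (-5 - 16)) = 0*(-29 - 21) = 0*(-50) = 0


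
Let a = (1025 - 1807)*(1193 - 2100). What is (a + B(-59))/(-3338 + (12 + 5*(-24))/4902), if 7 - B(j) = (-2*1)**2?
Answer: -579479309/2727164 ≈ -212.48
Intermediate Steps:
B(j) = 3 (B(j) = 7 - (-2*1)**2 = 7 - 1*(-2)**2 = 7 - 1*4 = 7 - 4 = 3)
a = 709274 (a = -782*(-907) = 709274)
(a + B(-59))/(-3338 + (12 + 5*(-24))/4902) = (709274 + 3)/(-3338 + (12 + 5*(-24))/4902) = 709277/(-3338 + (12 - 120)*(1/4902)) = 709277/(-3338 - 108*1/4902) = 709277/(-3338 - 18/817) = 709277/(-2727164/817) = 709277*(-817/2727164) = -579479309/2727164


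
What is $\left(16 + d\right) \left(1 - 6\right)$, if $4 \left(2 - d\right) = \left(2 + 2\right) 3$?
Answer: $-75$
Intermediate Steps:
$d = -1$ ($d = 2 - \frac{\left(2 + 2\right) 3}{4} = 2 - \frac{4 \cdot 3}{4} = 2 - 3 = -1$)
$\left(16 + d\right) \left(1 - 6\right) = \left(16 - 1\right) \left(1 - 6\right) = 15 \left(1 - 6\right) = 15 \left(-5\right) = -75$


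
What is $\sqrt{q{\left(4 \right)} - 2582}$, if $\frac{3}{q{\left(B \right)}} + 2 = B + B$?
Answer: $\frac{i \sqrt{10326}}{2} \approx 50.808 i$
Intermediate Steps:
$q{\left(B \right)} = \frac{3}{-2 + 2 B}$ ($q{\left(B \right)} = \frac{3}{-2 + \left(B + B\right)} = \frac{3}{-2 + 2 B}$)
$\sqrt{q{\left(4 \right)} - 2582} = \sqrt{\frac{3}{2 \left(-1 + 4\right)} - 2582} = \sqrt{\frac{3}{2 \cdot 3} - 2582} = \sqrt{\frac{3}{2} \cdot \frac{1}{3} - 2582} = \sqrt{\frac{1}{2} - 2582} = \sqrt{- \frac{5163}{2}} = \frac{i \sqrt{10326}}{2}$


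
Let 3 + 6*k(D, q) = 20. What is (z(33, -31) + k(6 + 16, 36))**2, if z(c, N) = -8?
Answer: 961/36 ≈ 26.694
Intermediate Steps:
k(D, q) = 17/6 (k(D, q) = -1/2 + (1/6)*20 = -1/2 + 10/3 = 17/6)
(z(33, -31) + k(6 + 16, 36))**2 = (-8 + 17/6)**2 = (-31/6)**2 = 961/36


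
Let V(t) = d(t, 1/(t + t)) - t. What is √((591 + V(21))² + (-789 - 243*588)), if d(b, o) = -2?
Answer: √178951 ≈ 423.03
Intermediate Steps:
V(t) = -2 - t
√((591 + V(21))² + (-789 - 243*588)) = √((591 + (-2 - 1*21))² + (-789 - 243*588)) = √((591 + (-2 - 21))² + (-789 - 142884)) = √((591 - 23)² - 143673) = √(568² - 143673) = √(322624 - 143673) = √178951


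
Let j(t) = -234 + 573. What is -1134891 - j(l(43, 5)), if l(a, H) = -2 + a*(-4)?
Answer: -1135230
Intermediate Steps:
l(a, H) = -2 - 4*a
j(t) = 339
-1134891 - j(l(43, 5)) = -1134891 - 1*339 = -1134891 - 339 = -1135230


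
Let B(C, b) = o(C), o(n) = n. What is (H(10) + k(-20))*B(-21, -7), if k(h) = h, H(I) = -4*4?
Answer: 756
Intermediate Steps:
H(I) = -16
B(C, b) = C
(H(10) + k(-20))*B(-21, -7) = (-16 - 20)*(-21) = -36*(-21) = 756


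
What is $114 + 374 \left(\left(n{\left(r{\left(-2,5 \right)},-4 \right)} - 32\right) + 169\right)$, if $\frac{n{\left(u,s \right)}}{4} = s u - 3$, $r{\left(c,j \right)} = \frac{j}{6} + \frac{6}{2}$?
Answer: $\frac{71776}{3} \approx 23925.0$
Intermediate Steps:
$r{\left(c,j \right)} = 3 + \frac{j}{6}$ ($r{\left(c,j \right)} = j \frac{1}{6} + 6 \cdot \frac{1}{2} = \frac{j}{6} + 3 = 3 + \frac{j}{6}$)
$n{\left(u,s \right)} = -12 + 4 s u$ ($n{\left(u,s \right)} = 4 \left(s u - 3\right) = 4 \left(-3 + s u\right) = -12 + 4 s u$)
$114 + 374 \left(\left(n{\left(r{\left(-2,5 \right)},-4 \right)} - 32\right) + 169\right) = 114 + 374 \left(\left(\left(-12 + 4 \left(-4\right) \left(3 + \frac{1}{6} \cdot 5\right)\right) - 32\right) + 169\right) = 114 + 374 \left(\left(\left(-12 + 4 \left(-4\right) \left(3 + \frac{5}{6}\right)\right) - 32\right) + 169\right) = 114 + 374 \left(\left(\left(-12 + 4 \left(-4\right) \frac{23}{6}\right) - 32\right) + 169\right) = 114 + 374 \left(\left(\left(-12 - \frac{184}{3}\right) - 32\right) + 169\right) = 114 + 374 \left(\left(- \frac{220}{3} - 32\right) + 169\right) = 114 + 374 \left(- \frac{316}{3} + 169\right) = 114 + 374 \cdot \frac{191}{3} = 114 + \frac{71434}{3} = \frac{71776}{3}$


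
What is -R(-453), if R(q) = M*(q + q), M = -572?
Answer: -518232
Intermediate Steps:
R(q) = -1144*q (R(q) = -572*(q + q) = -1144*q)
-R(-453) = -(-1144)*(-453) = -1*518232 = -518232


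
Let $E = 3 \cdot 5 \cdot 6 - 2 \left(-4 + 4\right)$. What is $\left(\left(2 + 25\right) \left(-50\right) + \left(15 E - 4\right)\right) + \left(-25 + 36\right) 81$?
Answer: $887$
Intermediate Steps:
$E = 90$ ($E = 15 \cdot 6 - 0 = 90 + 0 = 90$)
$\left(\left(2 + 25\right) \left(-50\right) + \left(15 E - 4\right)\right) + \left(-25 + 36\right) 81 = \left(\left(2 + 25\right) \left(-50\right) + \left(15 \cdot 90 - 4\right)\right) + \left(-25 + 36\right) 81 = \left(27 \left(-50\right) + \left(1350 - 4\right)\right) + 11 \cdot 81 = \left(-1350 + 1346\right) + 891 = -4 + 891 = 887$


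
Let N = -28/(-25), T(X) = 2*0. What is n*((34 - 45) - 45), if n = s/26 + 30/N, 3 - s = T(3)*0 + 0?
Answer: -19584/13 ≈ -1506.5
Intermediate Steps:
T(X) = 0
N = 28/25 (N = -28*(-1/25) = 28/25 ≈ 1.1200)
s = 3 (s = 3 - (0*0 + 0) = 3 - (0 + 0) = 3 - 1*0 = 3 + 0 = 3)
n = 2448/91 (n = 3/26 + 30/(28/25) = 3*(1/26) + 30*(25/28) = 3/26 + 375/14 = 2448/91 ≈ 26.901)
n*((34 - 45) - 45) = 2448*((34 - 45) - 45)/91 = 2448*(-11 - 45)/91 = (2448/91)*(-56) = -19584/13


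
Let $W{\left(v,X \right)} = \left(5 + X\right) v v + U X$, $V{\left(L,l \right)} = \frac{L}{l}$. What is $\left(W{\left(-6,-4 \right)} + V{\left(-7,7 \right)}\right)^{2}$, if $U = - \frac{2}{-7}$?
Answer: $\frac{56169}{49} \approx 1146.3$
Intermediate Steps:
$U = \frac{2}{7}$ ($U = \left(-2\right) \left(- \frac{1}{7}\right) = \frac{2}{7} \approx 0.28571$)
$W{\left(v,X \right)} = \frac{2 X}{7} + v^{2} \left(5 + X\right)$ ($W{\left(v,X \right)} = \left(5 + X\right) v v + \frac{2 X}{7} = v \left(5 + X\right) v + \frac{2 X}{7} = v^{2} \left(5 + X\right) + \frac{2 X}{7} = \frac{2 X}{7} + v^{2} \left(5 + X\right)$)
$\left(W{\left(-6,-4 \right)} + V{\left(-7,7 \right)}\right)^{2} = \left(\left(5 \left(-6\right)^{2} + \frac{2}{7} \left(-4\right) - 4 \left(-6\right)^{2}\right) - \frac{7}{7}\right)^{2} = \left(\left(5 \cdot 36 - \frac{8}{7} - 144\right) - 1\right)^{2} = \left(\left(180 - \frac{8}{7} - 144\right) - 1\right)^{2} = \left(\frac{244}{7} - 1\right)^{2} = \left(\frac{237}{7}\right)^{2} = \frac{56169}{49}$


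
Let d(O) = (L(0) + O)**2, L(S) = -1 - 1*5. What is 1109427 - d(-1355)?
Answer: -742894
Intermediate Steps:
L(S) = -6 (L(S) = -1 - 5 = -6)
d(O) = (-6 + O)**2
1109427 - d(-1355) = 1109427 - (-6 - 1355)**2 = 1109427 - 1*(-1361)**2 = 1109427 - 1*1852321 = 1109427 - 1852321 = -742894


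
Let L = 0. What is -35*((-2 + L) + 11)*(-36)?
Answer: 11340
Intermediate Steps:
-35*((-2 + L) + 11)*(-36) = -35*((-2 + 0) + 11)*(-36) = -35*(-2 + 11)*(-36) = -35*9*(-36) = -315*(-36) = 11340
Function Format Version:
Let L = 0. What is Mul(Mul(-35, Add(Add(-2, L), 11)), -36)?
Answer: 11340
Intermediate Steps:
Mul(Mul(-35, Add(Add(-2, L), 11)), -36) = Mul(Mul(-35, Add(Add(-2, 0), 11)), -36) = Mul(Mul(-35, Add(-2, 11)), -36) = Mul(Mul(-35, 9), -36) = Mul(-315, -36) = 11340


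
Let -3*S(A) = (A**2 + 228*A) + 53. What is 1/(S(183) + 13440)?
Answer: -3/34946 ≈ -8.5847e-5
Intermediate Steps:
S(A) = -53/3 - 76*A - A**2/3 (S(A) = -((A**2 + 228*A) + 53)/3 = -(53 + A**2 + 228*A)/3 = -53/3 - 76*A - A**2/3)
1/(S(183) + 13440) = 1/((-53/3 - 76*183 - 1/3*183**2) + 13440) = 1/((-53/3 - 13908 - 1/3*33489) + 13440) = 1/((-53/3 - 13908 - 11163) + 13440) = 1/(-75266/3 + 13440) = 1/(-34946/3) = -3/34946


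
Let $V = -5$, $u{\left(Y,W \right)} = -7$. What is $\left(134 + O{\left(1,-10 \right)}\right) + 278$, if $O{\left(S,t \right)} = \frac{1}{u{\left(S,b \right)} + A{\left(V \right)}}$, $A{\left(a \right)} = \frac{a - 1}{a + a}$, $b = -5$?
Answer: $\frac{13179}{32} \approx 411.84$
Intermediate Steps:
$A{\left(a \right)} = \frac{-1 + a}{2 a}$
$O{\left(S,t \right)} = - \frac{5}{32}$ ($O{\left(S,t \right)} = \frac{1}{-7 + \frac{-1 - 5}{2 \left(-5\right)}} = \frac{1}{-7 + \frac{1}{2} \left(- \frac{1}{5}\right) \left(-6\right)} = \frac{1}{-7 + \frac{3}{5}} = \frac{1}{- \frac{32}{5}} = - \frac{5}{32}$)
$\left(134 + O{\left(1,-10 \right)}\right) + 278 = \left(134 - \frac{5}{32}\right) + 278 = \frac{4283}{32} + 278 = \frac{13179}{32}$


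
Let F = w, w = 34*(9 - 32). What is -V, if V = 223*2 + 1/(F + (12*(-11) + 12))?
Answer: -402291/902 ≈ -446.00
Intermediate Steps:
w = -782 (w = 34*(-23) = -782)
F = -782
V = 402291/902 (V = 223*2 + 1/(-782 + (12*(-11) + 12)) = 446 + 1/(-782 + (-132 + 12)) = 446 + 1/(-782 - 120) = 446 + 1/(-902) = 446 - 1/902 = 402291/902 ≈ 446.00)
-V = -1*402291/902 = -402291/902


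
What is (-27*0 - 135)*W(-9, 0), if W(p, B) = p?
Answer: 1215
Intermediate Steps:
(-27*0 - 135)*W(-9, 0) = (-27*0 - 135)*(-9) = (0 - 135)*(-9) = -135*(-9) = 1215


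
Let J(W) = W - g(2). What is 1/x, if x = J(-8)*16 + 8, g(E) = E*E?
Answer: -1/184 ≈ -0.0054348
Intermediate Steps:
g(E) = E²
J(W) = -4 + W (J(W) = W - 1*2² = W - 1*4 = W - 4 = -4 + W)
x = -184 (x = (-4 - 8)*16 + 8 = -12*16 + 8 = -192 + 8 = -184)
1/x = 1/(-184) = -1/184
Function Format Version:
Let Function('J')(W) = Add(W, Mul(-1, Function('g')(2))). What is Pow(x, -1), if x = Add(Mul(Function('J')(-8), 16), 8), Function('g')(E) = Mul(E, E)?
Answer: Rational(-1, 184) ≈ -0.0054348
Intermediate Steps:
Function('g')(E) = Pow(E, 2)
Function('J')(W) = Add(-4, W) (Function('J')(W) = Add(W, Mul(-1, Pow(2, 2))) = Add(W, Mul(-1, 4)) = Add(W, -4) = Add(-4, W))
x = -184 (x = Add(Mul(Add(-4, -8), 16), 8) = Add(Mul(-12, 16), 8) = Add(-192, 8) = -184)
Pow(x, -1) = Pow(-184, -1) = Rational(-1, 184)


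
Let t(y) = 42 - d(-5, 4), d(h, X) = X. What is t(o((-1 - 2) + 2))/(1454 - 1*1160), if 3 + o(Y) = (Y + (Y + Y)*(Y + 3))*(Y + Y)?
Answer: 19/147 ≈ 0.12925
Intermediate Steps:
o(Y) = -3 + 2*Y*(Y + 2*Y*(3 + Y)) (o(Y) = -3 + (Y + (Y + Y)*(Y + 3))*(Y + Y) = -3 + (Y + (2*Y)*(3 + Y))*(2*Y) = -3 + (Y + 2*Y*(3 + Y))*(2*Y) = -3 + 2*Y*(Y + 2*Y*(3 + Y)))
t(y) = 38 (t(y) = 42 - 1*4 = 42 - 4 = 38)
t(o((-1 - 2) + 2))/(1454 - 1*1160) = 38/(1454 - 1*1160) = 38/(1454 - 1160) = 38/294 = 38*(1/294) = 19/147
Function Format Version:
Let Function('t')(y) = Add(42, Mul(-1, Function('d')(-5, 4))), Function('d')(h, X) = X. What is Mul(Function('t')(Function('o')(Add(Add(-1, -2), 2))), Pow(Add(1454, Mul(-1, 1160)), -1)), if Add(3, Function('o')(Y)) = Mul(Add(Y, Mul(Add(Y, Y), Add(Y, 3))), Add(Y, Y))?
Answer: Rational(19, 147) ≈ 0.12925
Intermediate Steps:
Function('o')(Y) = Add(-3, Mul(2, Y, Add(Y, Mul(2, Y, Add(3, Y))))) (Function('o')(Y) = Add(-3, Mul(Add(Y, Mul(Add(Y, Y), Add(Y, 3))), Add(Y, Y))) = Add(-3, Mul(Add(Y, Mul(Mul(2, Y), Add(3, Y))), Mul(2, Y))) = Add(-3, Mul(Add(Y, Mul(2, Y, Add(3, Y))), Mul(2, Y))) = Add(-3, Mul(2, Y, Add(Y, Mul(2, Y, Add(3, Y))))))
Function('t')(y) = 38 (Function('t')(y) = Add(42, Mul(-1, 4)) = Add(42, -4) = 38)
Mul(Function('t')(Function('o')(Add(Add(-1, -2), 2))), Pow(Add(1454, Mul(-1, 1160)), -1)) = Mul(38, Pow(Add(1454, Mul(-1, 1160)), -1)) = Mul(38, Pow(Add(1454, -1160), -1)) = Mul(38, Pow(294, -1)) = Mul(38, Rational(1, 294)) = Rational(19, 147)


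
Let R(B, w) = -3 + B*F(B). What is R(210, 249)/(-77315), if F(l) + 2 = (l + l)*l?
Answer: -18521577/77315 ≈ -239.56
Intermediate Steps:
F(l) = -2 + 2*l**2 (F(l) = -2 + (l + l)*l = -2 + (2*l)*l = -2 + 2*l**2)
R(B, w) = -3 + B*(-2 + 2*B**2)
R(210, 249)/(-77315) = (-3 + 2*210*(-1 + 210**2))/(-77315) = (-3 + 2*210*(-1 + 44100))*(-1/77315) = (-3 + 2*210*44099)*(-1/77315) = (-3 + 18521580)*(-1/77315) = 18521577*(-1/77315) = -18521577/77315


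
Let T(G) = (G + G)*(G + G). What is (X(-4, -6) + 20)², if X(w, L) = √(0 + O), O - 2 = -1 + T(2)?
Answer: (20 + √17)² ≈ 581.92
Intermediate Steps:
T(G) = 4*G² (T(G) = (2*G)*(2*G) = 4*G²)
O = 17 (O = 2 + (-1 + 4*2²) = 2 + (-1 + 4*4) = 2 + (-1 + 16) = 2 + 15 = 17)
X(w, L) = √17 (X(w, L) = √(0 + 17) = √17)
(X(-4, -6) + 20)² = (√17 + 20)² = (20 + √17)²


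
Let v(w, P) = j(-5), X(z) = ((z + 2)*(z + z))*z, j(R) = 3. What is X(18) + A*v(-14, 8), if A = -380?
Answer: 11820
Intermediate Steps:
X(z) = 2*z²*(2 + z) (X(z) = ((2 + z)*(2*z))*z = (2*z*(2 + z))*z = 2*z²*(2 + z))
v(w, P) = 3
X(18) + A*v(-14, 8) = 2*18²*(2 + 18) - 380*3 = 2*324*20 - 1140 = 12960 - 1140 = 11820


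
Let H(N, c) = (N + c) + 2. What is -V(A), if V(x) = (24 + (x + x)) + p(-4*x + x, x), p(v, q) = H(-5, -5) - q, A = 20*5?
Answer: -116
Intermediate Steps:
A = 100
H(N, c) = 2 + N + c
p(v, q) = -8 - q (p(v, q) = (2 - 5 - 5) - q = -8 - q)
V(x) = 16 + x (V(x) = (24 + (x + x)) + (-8 - x) = (24 + 2*x) + (-8 - x) = 16 + x)
-V(A) = -(16 + 100) = -1*116 = -116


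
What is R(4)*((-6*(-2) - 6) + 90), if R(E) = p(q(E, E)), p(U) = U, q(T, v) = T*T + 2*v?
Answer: 2304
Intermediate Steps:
q(T, v) = T² + 2*v
R(E) = E² + 2*E
R(4)*((-6*(-2) - 6) + 90) = (4*(2 + 4))*((-6*(-2) - 6) + 90) = (4*6)*((12 - 6) + 90) = 24*(6 + 90) = 24*96 = 2304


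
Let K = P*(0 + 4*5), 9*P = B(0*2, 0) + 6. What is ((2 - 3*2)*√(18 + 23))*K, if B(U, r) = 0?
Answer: -160*√41/3 ≈ -341.50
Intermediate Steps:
P = ⅔ (P = (0 + 6)/9 = (⅑)*6 = ⅔ ≈ 0.66667)
K = 40/3 (K = 2*(0 + 4*5)/3 = 2*(0 + 20)/3 = (⅔)*20 = 40/3 ≈ 13.333)
((2 - 3*2)*√(18 + 23))*K = ((2 - 3*2)*√(18 + 23))*(40/3) = ((2 - 6)*√41)*(40/3) = -4*√41*(40/3) = -160*√41/3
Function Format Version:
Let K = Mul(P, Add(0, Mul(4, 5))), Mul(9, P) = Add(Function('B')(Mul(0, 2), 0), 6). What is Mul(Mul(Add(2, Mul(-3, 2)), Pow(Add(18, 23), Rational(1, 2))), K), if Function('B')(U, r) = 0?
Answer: Mul(Rational(-160, 3), Pow(41, Rational(1, 2))) ≈ -341.50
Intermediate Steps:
P = Rational(2, 3) (P = Mul(Rational(1, 9), Add(0, 6)) = Mul(Rational(1, 9), 6) = Rational(2, 3) ≈ 0.66667)
K = Rational(40, 3) (K = Mul(Rational(2, 3), Add(0, Mul(4, 5))) = Mul(Rational(2, 3), Add(0, 20)) = Mul(Rational(2, 3), 20) = Rational(40, 3) ≈ 13.333)
Mul(Mul(Add(2, Mul(-3, 2)), Pow(Add(18, 23), Rational(1, 2))), K) = Mul(Mul(Add(2, Mul(-3, 2)), Pow(Add(18, 23), Rational(1, 2))), Rational(40, 3)) = Mul(Mul(Add(2, -6), Pow(41, Rational(1, 2))), Rational(40, 3)) = Mul(Mul(-4, Pow(41, Rational(1, 2))), Rational(40, 3)) = Mul(Rational(-160, 3), Pow(41, Rational(1, 2)))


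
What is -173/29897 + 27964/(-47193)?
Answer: -844204097/1410929121 ≈ -0.59833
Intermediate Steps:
-173/29897 + 27964/(-47193) = -173*1/29897 + 27964*(-1/47193) = -173/29897 - 27964/47193 = -844204097/1410929121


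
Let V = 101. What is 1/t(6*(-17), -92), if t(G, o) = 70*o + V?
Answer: -1/6339 ≈ -0.00015775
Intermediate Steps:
t(G, o) = 101 + 70*o (t(G, o) = 70*o + 101 = 101 + 70*o)
1/t(6*(-17), -92) = 1/(101 + 70*(-92)) = 1/(101 - 6440) = 1/(-6339) = -1/6339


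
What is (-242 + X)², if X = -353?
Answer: 354025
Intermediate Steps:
(-242 + X)² = (-242 - 353)² = (-595)² = 354025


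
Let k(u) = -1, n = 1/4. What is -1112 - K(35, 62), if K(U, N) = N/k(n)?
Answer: -1050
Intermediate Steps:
n = 1/4 ≈ 0.25000
K(U, N) = -N (K(U, N) = N/(-1) = N*(-1) = -N)
-1112 - K(35, 62) = -1112 - (-1)*62 = -1112 - 1*(-62) = -1112 + 62 = -1050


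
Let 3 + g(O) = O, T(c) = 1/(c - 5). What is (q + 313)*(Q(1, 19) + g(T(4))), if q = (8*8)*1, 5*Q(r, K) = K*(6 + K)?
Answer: 34307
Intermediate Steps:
T(c) = 1/(-5 + c)
Q(r, K) = K*(6 + K)/5 (Q(r, K) = (K*(6 + K))/5 = K*(6 + K)/5)
g(O) = -3 + O
q = 64 (q = 64*1 = 64)
(q + 313)*(Q(1, 19) + g(T(4))) = (64 + 313)*((⅕)*19*(6 + 19) + (-3 + 1/(-5 + 4))) = 377*((⅕)*19*25 + (-3 + 1/(-1))) = 377*(95 + (-3 - 1)) = 377*(95 - 4) = 377*91 = 34307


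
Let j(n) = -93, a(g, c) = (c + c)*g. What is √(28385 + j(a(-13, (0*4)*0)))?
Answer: 2*√7073 ≈ 168.20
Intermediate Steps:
a(g, c) = 2*c*g (a(g, c) = (2*c)*g = 2*c*g)
√(28385 + j(a(-13, (0*4)*0))) = √(28385 - 93) = √28292 = 2*√7073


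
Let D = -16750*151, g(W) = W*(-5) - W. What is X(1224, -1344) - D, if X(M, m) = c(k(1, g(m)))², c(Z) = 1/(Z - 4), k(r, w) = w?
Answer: 164309185300001/64963600 ≈ 2.5292e+6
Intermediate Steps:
g(W) = -6*W (g(W) = -5*W - W = -6*W)
D = -2529250
c(Z) = 1/(-4 + Z)
X(M, m) = (-4 - 6*m)⁻² (X(M, m) = (1/(-4 - 6*m))² = (-4 - 6*m)⁻²)
X(1224, -1344) - D = 1/(4*(2 + 3*(-1344))²) - 1*(-2529250) = 1/(4*(2 - 4032)²) + 2529250 = (¼)/(-4030)² + 2529250 = (¼)*(1/16240900) + 2529250 = 1/64963600 + 2529250 = 164309185300001/64963600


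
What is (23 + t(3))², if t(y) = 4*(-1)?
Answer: 361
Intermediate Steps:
t(y) = -4
(23 + t(3))² = (23 - 4)² = 19² = 361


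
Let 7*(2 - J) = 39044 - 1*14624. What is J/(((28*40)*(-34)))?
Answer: 12203/133280 ≈ 0.091559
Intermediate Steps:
J = -24406/7 (J = 2 - (39044 - 1*14624)/7 = 2 - (39044 - 14624)/7 = 2 - ⅐*24420 = 2 - 24420/7 = -24406/7 ≈ -3486.6)
J/(((28*40)*(-34))) = -24406/(7*((28*40)*(-34))) = -24406/(7*(1120*(-34))) = -24406/7/(-38080) = -24406/7*(-1/38080) = 12203/133280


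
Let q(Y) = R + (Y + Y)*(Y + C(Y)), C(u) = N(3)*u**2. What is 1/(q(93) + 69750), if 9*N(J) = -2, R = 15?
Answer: -1/270429 ≈ -3.6978e-6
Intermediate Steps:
N(J) = -2/9 (N(J) = (1/9)*(-2) = -2/9)
C(u) = -2*u**2/9
q(Y) = 15 + 2*Y*(Y - 2*Y**2/9) (q(Y) = 15 + (Y + Y)*(Y - 2*Y**2/9) = 15 + (2*Y)*(Y - 2*Y**2/9) = 15 + 2*Y*(Y - 2*Y**2/9))
1/(q(93) + 69750) = 1/((15 + 2*93**2 - 4/9*93**3) + 69750) = 1/((15 + 2*8649 - 4/9*804357) + 69750) = 1/((15 + 17298 - 357492) + 69750) = 1/(-340179 + 69750) = 1/(-270429) = -1/270429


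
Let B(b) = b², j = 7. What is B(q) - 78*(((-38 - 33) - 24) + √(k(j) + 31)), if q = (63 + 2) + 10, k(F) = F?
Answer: 13035 - 78*√38 ≈ 12554.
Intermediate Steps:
q = 75 (q = 65 + 10 = 75)
B(q) - 78*(((-38 - 33) - 24) + √(k(j) + 31)) = 75² - 78*(((-38 - 33) - 24) + √(7 + 31)) = 5625 - 78*((-71 - 24) + √38) = 5625 - 78*(-95 + √38) = 5625 + (7410 - 78*√38) = 13035 - 78*√38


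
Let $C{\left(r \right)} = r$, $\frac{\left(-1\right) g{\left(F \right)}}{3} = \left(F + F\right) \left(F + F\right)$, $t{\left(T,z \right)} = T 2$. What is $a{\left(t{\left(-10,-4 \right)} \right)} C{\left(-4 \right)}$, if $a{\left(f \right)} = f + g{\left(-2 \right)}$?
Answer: $272$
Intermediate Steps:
$t{\left(T,z \right)} = 2 T$
$g{\left(F \right)} = - 12 F^{2}$ ($g{\left(F \right)} = - 3 \left(F + F\right) \left(F + F\right) = - 3 \cdot 2 F 2 F = - 3 \cdot 4 F^{2} = - 12 F^{2}$)
$a{\left(f \right)} = -48 + f$ ($a{\left(f \right)} = f - 12 \left(-2\right)^{2} = f - 48 = -48 + f$)
$a{\left(t{\left(-10,-4 \right)} \right)} C{\left(-4 \right)} = \left(-48 + 2 \left(-10\right)\right) \left(-4\right) = \left(-48 - 20\right) \left(-4\right) = \left(-68\right) \left(-4\right) = 272$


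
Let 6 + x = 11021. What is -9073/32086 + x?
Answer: 353418217/32086 ≈ 11015.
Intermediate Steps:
x = 11015 (x = -6 + 11021 = 11015)
-9073/32086 + x = -9073/32086 + 11015 = 353418217/32086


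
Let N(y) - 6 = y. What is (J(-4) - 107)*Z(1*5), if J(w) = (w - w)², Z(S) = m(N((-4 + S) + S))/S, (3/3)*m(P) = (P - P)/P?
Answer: 0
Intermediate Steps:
N(y) = 6 + y
m(P) = 0 (m(P) = (P - P)/P = 0/P = 0)
Z(S) = 0 (Z(S) = 0/S = 0)
J(w) = 0 (J(w) = 0² = 0)
(J(-4) - 107)*Z(1*5) = (0 - 107)*0 = -107*0 = 0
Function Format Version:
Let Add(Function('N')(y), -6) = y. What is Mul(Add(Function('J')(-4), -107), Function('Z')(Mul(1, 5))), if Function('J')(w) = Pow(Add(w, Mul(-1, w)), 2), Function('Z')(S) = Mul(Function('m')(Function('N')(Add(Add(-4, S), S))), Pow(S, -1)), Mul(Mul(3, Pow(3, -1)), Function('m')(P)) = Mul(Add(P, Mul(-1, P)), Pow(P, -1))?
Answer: 0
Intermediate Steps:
Function('N')(y) = Add(6, y)
Function('m')(P) = 0 (Function('m')(P) = Mul(Add(P, Mul(-1, P)), Pow(P, -1)) = Mul(0, Pow(P, -1)) = 0)
Function('Z')(S) = 0 (Function('Z')(S) = Mul(0, Pow(S, -1)) = 0)
Function('J')(w) = 0 (Function('J')(w) = Pow(0, 2) = 0)
Mul(Add(Function('J')(-4), -107), Function('Z')(Mul(1, 5))) = Mul(Add(0, -107), 0) = Mul(-107, 0) = 0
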